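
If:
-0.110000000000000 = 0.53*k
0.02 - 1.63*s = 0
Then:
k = -0.21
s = 0.01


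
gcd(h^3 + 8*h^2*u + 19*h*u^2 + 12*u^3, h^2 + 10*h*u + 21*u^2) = h + 3*u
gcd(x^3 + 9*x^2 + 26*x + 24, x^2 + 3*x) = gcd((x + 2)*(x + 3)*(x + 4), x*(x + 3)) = x + 3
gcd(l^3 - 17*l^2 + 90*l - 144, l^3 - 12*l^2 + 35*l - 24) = l^2 - 11*l + 24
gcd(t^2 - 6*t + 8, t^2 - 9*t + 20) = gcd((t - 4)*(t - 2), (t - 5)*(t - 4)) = t - 4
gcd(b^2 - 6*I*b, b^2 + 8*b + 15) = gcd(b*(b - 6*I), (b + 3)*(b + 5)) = 1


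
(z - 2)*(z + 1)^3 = z^4 + z^3 - 3*z^2 - 5*z - 2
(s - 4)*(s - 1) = s^2 - 5*s + 4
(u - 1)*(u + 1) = u^2 - 1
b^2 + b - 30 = (b - 5)*(b + 6)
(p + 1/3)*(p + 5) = p^2 + 16*p/3 + 5/3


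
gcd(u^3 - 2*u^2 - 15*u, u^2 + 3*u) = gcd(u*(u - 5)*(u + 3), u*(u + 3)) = u^2 + 3*u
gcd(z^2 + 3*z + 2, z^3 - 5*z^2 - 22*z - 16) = z^2 + 3*z + 2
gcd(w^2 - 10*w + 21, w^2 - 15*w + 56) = w - 7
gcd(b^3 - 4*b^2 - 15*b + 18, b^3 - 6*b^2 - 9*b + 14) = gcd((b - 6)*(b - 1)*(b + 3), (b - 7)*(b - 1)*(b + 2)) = b - 1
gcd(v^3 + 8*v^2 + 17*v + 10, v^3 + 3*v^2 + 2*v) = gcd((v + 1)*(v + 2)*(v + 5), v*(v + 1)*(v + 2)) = v^2 + 3*v + 2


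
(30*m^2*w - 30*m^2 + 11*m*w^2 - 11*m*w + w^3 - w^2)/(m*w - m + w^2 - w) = (30*m^2 + 11*m*w + w^2)/(m + w)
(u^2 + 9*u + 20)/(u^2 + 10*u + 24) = (u + 5)/(u + 6)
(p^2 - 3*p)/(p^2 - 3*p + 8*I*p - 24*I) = p/(p + 8*I)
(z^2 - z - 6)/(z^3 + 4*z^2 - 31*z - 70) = (z - 3)/(z^2 + 2*z - 35)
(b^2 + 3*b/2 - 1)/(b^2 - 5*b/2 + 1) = (b + 2)/(b - 2)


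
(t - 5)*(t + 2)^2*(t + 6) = t^4 + 5*t^3 - 22*t^2 - 116*t - 120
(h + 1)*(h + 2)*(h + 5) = h^3 + 8*h^2 + 17*h + 10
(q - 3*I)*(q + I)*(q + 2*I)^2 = q^4 + 2*I*q^3 + 7*q^2 + 20*I*q - 12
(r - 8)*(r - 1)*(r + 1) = r^3 - 8*r^2 - r + 8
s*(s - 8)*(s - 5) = s^3 - 13*s^2 + 40*s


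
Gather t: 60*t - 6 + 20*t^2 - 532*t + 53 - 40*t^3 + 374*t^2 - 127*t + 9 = -40*t^3 + 394*t^2 - 599*t + 56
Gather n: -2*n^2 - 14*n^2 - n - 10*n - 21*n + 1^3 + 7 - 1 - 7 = -16*n^2 - 32*n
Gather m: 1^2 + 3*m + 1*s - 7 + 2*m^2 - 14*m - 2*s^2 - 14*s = 2*m^2 - 11*m - 2*s^2 - 13*s - 6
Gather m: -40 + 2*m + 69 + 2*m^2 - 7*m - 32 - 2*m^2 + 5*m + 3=0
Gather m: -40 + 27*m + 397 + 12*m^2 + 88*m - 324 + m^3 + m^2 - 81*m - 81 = m^3 + 13*m^2 + 34*m - 48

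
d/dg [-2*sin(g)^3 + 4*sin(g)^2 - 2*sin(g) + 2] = 2*(-3*sin(g)^2 + 4*sin(g) - 1)*cos(g)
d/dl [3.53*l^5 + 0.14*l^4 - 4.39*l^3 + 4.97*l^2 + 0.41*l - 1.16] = 17.65*l^4 + 0.56*l^3 - 13.17*l^2 + 9.94*l + 0.41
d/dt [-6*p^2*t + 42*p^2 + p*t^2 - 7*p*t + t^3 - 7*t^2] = -6*p^2 + 2*p*t - 7*p + 3*t^2 - 14*t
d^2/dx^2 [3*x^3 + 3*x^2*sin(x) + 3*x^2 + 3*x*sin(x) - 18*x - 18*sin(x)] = -3*x^2*sin(x) - 3*x*sin(x) + 12*x*cos(x) + 18*x + 24*sin(x) + 6*cos(x) + 6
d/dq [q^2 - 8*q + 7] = 2*q - 8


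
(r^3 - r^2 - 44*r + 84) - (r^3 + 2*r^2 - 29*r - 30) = -3*r^2 - 15*r + 114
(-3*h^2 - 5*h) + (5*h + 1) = 1 - 3*h^2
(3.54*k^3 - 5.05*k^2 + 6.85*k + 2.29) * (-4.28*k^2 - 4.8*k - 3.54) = -15.1512*k^5 + 4.622*k^4 - 17.6096*k^3 - 24.8042*k^2 - 35.241*k - 8.1066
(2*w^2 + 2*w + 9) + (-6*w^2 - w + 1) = -4*w^2 + w + 10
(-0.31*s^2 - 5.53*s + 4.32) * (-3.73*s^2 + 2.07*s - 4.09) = 1.1563*s^4 + 19.9852*s^3 - 26.2928*s^2 + 31.5601*s - 17.6688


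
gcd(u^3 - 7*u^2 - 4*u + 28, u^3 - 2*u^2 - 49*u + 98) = u^2 - 9*u + 14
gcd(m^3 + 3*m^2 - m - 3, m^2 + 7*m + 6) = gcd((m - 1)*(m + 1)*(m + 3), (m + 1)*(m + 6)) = m + 1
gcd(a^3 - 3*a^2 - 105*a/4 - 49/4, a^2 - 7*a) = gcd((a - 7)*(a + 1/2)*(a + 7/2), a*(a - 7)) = a - 7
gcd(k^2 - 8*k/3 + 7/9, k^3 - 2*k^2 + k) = 1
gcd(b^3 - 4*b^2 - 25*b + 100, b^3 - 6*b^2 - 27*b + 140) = b^2 + b - 20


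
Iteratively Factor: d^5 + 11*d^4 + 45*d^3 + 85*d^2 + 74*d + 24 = (d + 3)*(d^4 + 8*d^3 + 21*d^2 + 22*d + 8) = (d + 1)*(d + 3)*(d^3 + 7*d^2 + 14*d + 8) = (d + 1)^2*(d + 3)*(d^2 + 6*d + 8) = (d + 1)^2*(d + 3)*(d + 4)*(d + 2)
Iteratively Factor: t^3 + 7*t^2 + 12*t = (t + 4)*(t^2 + 3*t) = (t + 3)*(t + 4)*(t)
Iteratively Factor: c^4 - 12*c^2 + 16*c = (c)*(c^3 - 12*c + 16) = c*(c - 2)*(c^2 + 2*c - 8) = c*(c - 2)*(c + 4)*(c - 2)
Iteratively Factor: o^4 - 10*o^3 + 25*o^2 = (o - 5)*(o^3 - 5*o^2) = o*(o - 5)*(o^2 - 5*o) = o*(o - 5)^2*(o)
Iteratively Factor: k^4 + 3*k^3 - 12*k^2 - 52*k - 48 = (k - 4)*(k^3 + 7*k^2 + 16*k + 12) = (k - 4)*(k + 3)*(k^2 + 4*k + 4) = (k - 4)*(k + 2)*(k + 3)*(k + 2)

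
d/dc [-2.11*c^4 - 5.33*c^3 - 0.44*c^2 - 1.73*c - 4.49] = -8.44*c^3 - 15.99*c^2 - 0.88*c - 1.73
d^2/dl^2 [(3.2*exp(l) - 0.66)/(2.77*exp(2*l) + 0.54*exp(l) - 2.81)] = (24.55328*exp(4*l) - 25.043016*exp(3*l) + 146.485356*exp(2*l) - 15.885744*exp(l) + 24.266036)*exp(l)/(21.253933*exp(6*l) + 12.430098*exp(5*l) - 62.259351*exp(4*l) - 25.061724*exp(3*l) + 63.158403*exp(2*l) + 12.791682*exp(l) - 22.188041)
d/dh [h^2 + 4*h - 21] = 2*h + 4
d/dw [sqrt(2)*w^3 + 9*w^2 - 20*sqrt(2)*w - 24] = 3*sqrt(2)*w^2 + 18*w - 20*sqrt(2)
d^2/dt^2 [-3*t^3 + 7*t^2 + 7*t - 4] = 14 - 18*t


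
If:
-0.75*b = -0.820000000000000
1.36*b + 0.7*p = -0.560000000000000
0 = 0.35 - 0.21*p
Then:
No Solution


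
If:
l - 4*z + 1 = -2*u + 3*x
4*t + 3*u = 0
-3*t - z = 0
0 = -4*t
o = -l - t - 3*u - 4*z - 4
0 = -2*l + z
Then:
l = 0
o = -4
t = 0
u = 0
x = 1/3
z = 0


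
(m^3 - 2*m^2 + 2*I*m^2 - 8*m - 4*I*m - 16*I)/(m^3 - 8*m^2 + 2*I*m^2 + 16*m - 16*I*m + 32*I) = (m + 2)/(m - 4)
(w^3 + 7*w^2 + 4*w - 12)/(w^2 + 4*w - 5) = (w^2 + 8*w + 12)/(w + 5)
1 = 1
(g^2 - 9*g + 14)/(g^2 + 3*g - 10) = (g - 7)/(g + 5)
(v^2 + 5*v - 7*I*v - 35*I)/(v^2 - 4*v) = (v^2 + v*(5 - 7*I) - 35*I)/(v*(v - 4))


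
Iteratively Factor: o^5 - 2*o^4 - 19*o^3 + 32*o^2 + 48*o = (o - 4)*(o^4 + 2*o^3 - 11*o^2 - 12*o) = o*(o - 4)*(o^3 + 2*o^2 - 11*o - 12) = o*(o - 4)*(o - 3)*(o^2 + 5*o + 4) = o*(o - 4)*(o - 3)*(o + 4)*(o + 1)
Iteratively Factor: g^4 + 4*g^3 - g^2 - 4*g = (g + 1)*(g^3 + 3*g^2 - 4*g) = g*(g + 1)*(g^2 + 3*g - 4) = g*(g - 1)*(g + 1)*(g + 4)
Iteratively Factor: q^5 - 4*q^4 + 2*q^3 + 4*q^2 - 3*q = (q - 1)*(q^4 - 3*q^3 - q^2 + 3*q) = (q - 3)*(q - 1)*(q^3 - q) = (q - 3)*(q - 1)*(q + 1)*(q^2 - q) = (q - 3)*(q - 1)^2*(q + 1)*(q)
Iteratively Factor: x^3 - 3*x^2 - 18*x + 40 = (x - 5)*(x^2 + 2*x - 8) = (x - 5)*(x - 2)*(x + 4)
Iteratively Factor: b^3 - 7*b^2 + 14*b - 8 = (b - 2)*(b^2 - 5*b + 4) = (b - 4)*(b - 2)*(b - 1)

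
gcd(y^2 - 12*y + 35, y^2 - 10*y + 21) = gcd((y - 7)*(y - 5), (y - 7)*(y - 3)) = y - 7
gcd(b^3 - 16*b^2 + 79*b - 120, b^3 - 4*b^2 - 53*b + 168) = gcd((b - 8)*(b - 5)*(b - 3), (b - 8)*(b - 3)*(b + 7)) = b^2 - 11*b + 24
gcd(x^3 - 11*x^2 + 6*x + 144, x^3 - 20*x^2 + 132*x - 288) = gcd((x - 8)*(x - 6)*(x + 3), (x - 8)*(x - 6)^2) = x^2 - 14*x + 48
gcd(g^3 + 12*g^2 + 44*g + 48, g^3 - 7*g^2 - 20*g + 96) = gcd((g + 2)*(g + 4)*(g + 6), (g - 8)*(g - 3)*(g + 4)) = g + 4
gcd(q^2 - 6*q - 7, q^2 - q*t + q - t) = q + 1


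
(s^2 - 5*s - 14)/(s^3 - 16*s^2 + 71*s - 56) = (s + 2)/(s^2 - 9*s + 8)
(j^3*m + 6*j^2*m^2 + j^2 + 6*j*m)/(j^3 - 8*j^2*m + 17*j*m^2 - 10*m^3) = j*(j^2*m + 6*j*m^2 + j + 6*m)/(j^3 - 8*j^2*m + 17*j*m^2 - 10*m^3)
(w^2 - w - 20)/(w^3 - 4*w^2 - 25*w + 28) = (w - 5)/(w^2 - 8*w + 7)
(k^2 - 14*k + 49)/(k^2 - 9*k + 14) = (k - 7)/(k - 2)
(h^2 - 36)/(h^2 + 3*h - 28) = (h^2 - 36)/(h^2 + 3*h - 28)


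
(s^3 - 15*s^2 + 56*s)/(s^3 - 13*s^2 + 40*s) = (s - 7)/(s - 5)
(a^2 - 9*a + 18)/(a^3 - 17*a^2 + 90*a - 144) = 1/(a - 8)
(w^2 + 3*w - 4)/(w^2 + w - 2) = (w + 4)/(w + 2)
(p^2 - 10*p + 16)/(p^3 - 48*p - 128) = (p - 2)/(p^2 + 8*p + 16)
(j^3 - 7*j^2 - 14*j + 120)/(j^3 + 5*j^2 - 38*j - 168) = (j - 5)/(j + 7)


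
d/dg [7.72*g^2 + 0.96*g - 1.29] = 15.44*g + 0.96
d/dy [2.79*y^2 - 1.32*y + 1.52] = 5.58*y - 1.32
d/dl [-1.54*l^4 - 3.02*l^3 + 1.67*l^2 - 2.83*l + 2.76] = -6.16*l^3 - 9.06*l^2 + 3.34*l - 2.83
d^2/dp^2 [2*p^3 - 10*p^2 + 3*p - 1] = 12*p - 20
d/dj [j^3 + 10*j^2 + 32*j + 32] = 3*j^2 + 20*j + 32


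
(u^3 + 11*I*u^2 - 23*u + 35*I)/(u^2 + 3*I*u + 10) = (u^2 + 6*I*u + 7)/(u - 2*I)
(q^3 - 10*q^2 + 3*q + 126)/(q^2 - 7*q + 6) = (q^2 - 4*q - 21)/(q - 1)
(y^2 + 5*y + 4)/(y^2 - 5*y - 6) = (y + 4)/(y - 6)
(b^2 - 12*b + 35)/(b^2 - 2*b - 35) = (b - 5)/(b + 5)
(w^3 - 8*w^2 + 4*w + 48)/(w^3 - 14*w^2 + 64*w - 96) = (w + 2)/(w - 4)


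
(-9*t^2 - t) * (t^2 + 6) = -9*t^4 - t^3 - 54*t^2 - 6*t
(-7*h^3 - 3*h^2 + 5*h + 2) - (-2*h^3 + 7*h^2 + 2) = -5*h^3 - 10*h^2 + 5*h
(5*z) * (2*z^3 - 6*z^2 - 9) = 10*z^4 - 30*z^3 - 45*z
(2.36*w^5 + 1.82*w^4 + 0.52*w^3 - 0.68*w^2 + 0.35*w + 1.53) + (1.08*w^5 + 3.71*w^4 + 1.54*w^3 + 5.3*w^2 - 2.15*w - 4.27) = 3.44*w^5 + 5.53*w^4 + 2.06*w^3 + 4.62*w^2 - 1.8*w - 2.74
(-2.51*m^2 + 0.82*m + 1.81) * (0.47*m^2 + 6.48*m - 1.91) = -1.1797*m^4 - 15.8794*m^3 + 10.9584*m^2 + 10.1626*m - 3.4571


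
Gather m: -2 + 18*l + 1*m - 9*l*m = 18*l + m*(1 - 9*l) - 2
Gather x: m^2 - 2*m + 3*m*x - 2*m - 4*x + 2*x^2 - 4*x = m^2 - 4*m + 2*x^2 + x*(3*m - 8)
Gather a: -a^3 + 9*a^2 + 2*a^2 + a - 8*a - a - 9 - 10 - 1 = -a^3 + 11*a^2 - 8*a - 20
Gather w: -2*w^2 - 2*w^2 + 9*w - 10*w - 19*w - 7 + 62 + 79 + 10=-4*w^2 - 20*w + 144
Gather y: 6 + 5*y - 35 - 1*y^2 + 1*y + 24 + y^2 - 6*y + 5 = 0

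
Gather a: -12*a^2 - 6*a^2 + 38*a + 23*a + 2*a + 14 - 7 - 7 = -18*a^2 + 63*a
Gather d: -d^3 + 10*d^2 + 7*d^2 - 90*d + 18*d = -d^3 + 17*d^2 - 72*d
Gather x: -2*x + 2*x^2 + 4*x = 2*x^2 + 2*x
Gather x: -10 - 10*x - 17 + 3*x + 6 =-7*x - 21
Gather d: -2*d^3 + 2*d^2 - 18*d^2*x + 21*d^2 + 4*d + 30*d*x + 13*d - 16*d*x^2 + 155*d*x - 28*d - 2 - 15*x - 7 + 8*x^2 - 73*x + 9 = -2*d^3 + d^2*(23 - 18*x) + d*(-16*x^2 + 185*x - 11) + 8*x^2 - 88*x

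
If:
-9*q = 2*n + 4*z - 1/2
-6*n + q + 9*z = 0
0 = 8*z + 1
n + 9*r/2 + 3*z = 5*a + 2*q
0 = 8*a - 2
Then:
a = 1/4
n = -73/448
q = 33/224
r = 311/672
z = -1/8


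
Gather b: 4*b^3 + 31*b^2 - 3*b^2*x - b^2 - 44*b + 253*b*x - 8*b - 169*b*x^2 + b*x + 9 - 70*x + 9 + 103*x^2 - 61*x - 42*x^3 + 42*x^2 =4*b^3 + b^2*(30 - 3*x) + b*(-169*x^2 + 254*x - 52) - 42*x^3 + 145*x^2 - 131*x + 18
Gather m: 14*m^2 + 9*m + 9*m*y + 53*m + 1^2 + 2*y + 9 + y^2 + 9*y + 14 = 14*m^2 + m*(9*y + 62) + y^2 + 11*y + 24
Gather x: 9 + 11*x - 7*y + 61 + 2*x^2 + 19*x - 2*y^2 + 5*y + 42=2*x^2 + 30*x - 2*y^2 - 2*y + 112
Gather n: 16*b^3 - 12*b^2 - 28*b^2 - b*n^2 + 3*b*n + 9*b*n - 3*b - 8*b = 16*b^3 - 40*b^2 - b*n^2 + 12*b*n - 11*b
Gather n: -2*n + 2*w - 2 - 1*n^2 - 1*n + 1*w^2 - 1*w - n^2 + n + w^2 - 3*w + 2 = -2*n^2 - 2*n + 2*w^2 - 2*w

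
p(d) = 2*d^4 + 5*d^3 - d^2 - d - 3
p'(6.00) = 2255.00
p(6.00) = 3627.00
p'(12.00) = 15959.00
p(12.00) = 49953.00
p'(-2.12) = -5.57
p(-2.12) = -12.62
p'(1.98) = 115.95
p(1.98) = 60.65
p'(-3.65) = -182.88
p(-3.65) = 99.17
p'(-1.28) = 9.36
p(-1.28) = -8.48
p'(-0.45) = 2.21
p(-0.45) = -3.13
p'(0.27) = -0.29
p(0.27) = -3.23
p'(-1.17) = 9.06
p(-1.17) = -7.46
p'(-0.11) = -0.61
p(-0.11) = -2.91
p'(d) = 8*d^3 + 15*d^2 - 2*d - 1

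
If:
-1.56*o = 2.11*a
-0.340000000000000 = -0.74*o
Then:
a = -0.34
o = 0.46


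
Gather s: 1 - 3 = -2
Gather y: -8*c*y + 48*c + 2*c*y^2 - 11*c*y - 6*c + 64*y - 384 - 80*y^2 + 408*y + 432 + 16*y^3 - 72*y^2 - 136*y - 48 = 42*c + 16*y^3 + y^2*(2*c - 152) + y*(336 - 19*c)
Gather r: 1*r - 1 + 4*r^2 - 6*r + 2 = 4*r^2 - 5*r + 1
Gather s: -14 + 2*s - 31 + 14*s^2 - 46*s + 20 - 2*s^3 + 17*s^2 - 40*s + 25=-2*s^3 + 31*s^2 - 84*s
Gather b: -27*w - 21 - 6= -27*w - 27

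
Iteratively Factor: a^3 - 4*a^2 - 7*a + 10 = (a - 1)*(a^2 - 3*a - 10) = (a - 5)*(a - 1)*(a + 2)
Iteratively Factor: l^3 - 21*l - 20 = (l - 5)*(l^2 + 5*l + 4) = (l - 5)*(l + 4)*(l + 1)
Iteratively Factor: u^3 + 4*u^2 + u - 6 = (u + 2)*(u^2 + 2*u - 3) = (u + 2)*(u + 3)*(u - 1)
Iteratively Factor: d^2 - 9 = (d + 3)*(d - 3)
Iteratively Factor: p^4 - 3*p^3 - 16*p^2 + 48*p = (p)*(p^3 - 3*p^2 - 16*p + 48) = p*(p + 4)*(p^2 - 7*p + 12) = p*(p - 4)*(p + 4)*(p - 3)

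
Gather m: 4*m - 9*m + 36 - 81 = -5*m - 45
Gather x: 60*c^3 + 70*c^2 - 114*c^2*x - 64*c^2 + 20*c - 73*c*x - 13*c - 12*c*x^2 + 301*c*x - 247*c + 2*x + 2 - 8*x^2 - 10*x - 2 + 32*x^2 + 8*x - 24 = 60*c^3 + 6*c^2 - 240*c + x^2*(24 - 12*c) + x*(-114*c^2 + 228*c) - 24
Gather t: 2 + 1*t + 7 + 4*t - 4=5*t + 5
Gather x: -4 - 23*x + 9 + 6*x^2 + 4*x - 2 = 6*x^2 - 19*x + 3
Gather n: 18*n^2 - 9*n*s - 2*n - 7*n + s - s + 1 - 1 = 18*n^2 + n*(-9*s - 9)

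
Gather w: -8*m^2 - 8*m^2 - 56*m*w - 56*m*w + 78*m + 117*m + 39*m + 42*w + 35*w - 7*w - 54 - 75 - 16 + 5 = -16*m^2 + 234*m + w*(70 - 112*m) - 140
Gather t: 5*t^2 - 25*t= 5*t^2 - 25*t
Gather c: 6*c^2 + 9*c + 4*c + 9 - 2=6*c^2 + 13*c + 7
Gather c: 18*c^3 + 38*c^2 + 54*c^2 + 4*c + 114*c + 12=18*c^3 + 92*c^2 + 118*c + 12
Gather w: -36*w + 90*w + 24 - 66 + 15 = 54*w - 27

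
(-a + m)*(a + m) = -a^2 + m^2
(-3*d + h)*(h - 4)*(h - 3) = -3*d*h^2 + 21*d*h - 36*d + h^3 - 7*h^2 + 12*h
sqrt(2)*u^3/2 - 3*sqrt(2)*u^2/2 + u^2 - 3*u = u*(u - 3)*(sqrt(2)*u/2 + 1)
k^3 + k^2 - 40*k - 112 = (k - 7)*(k + 4)^2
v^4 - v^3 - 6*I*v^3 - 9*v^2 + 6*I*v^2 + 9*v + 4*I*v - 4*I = (v - 4*I)*(v - I)*(-I*v + I)*(I*v + 1)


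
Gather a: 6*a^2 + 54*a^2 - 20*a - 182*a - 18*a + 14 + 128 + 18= 60*a^2 - 220*a + 160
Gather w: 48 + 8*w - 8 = 8*w + 40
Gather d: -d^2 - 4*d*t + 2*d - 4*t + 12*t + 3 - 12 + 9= -d^2 + d*(2 - 4*t) + 8*t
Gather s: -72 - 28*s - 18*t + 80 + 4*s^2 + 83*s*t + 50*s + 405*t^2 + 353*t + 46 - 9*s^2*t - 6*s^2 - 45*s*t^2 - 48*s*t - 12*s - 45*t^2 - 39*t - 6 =s^2*(-9*t - 2) + s*(-45*t^2 + 35*t + 10) + 360*t^2 + 296*t + 48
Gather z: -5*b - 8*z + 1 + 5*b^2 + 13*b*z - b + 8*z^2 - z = 5*b^2 - 6*b + 8*z^2 + z*(13*b - 9) + 1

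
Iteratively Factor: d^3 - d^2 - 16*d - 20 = (d - 5)*(d^2 + 4*d + 4) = (d - 5)*(d + 2)*(d + 2)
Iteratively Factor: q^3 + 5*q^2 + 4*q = (q)*(q^2 + 5*q + 4) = q*(q + 1)*(q + 4)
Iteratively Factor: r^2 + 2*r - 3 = (r + 3)*(r - 1)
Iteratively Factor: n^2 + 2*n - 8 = (n - 2)*(n + 4)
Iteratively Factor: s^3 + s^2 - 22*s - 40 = (s - 5)*(s^2 + 6*s + 8) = (s - 5)*(s + 2)*(s + 4)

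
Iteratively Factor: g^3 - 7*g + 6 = (g - 2)*(g^2 + 2*g - 3) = (g - 2)*(g + 3)*(g - 1)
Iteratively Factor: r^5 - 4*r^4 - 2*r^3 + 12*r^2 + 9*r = (r - 3)*(r^4 - r^3 - 5*r^2 - 3*r) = r*(r - 3)*(r^3 - r^2 - 5*r - 3) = r*(r - 3)*(r + 1)*(r^2 - 2*r - 3) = r*(r - 3)*(r + 1)^2*(r - 3)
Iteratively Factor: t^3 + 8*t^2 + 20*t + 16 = (t + 2)*(t^2 + 6*t + 8) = (t + 2)*(t + 4)*(t + 2)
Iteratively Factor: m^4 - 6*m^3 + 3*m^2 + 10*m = (m)*(m^3 - 6*m^2 + 3*m + 10) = m*(m - 2)*(m^2 - 4*m - 5) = m*(m - 5)*(m - 2)*(m + 1)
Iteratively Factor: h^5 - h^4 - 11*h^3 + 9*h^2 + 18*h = (h - 2)*(h^4 + h^3 - 9*h^2 - 9*h) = h*(h - 2)*(h^3 + h^2 - 9*h - 9) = h*(h - 3)*(h - 2)*(h^2 + 4*h + 3) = h*(h - 3)*(h - 2)*(h + 3)*(h + 1)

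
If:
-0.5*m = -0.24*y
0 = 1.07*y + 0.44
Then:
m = -0.20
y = -0.41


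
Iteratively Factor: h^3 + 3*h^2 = (h)*(h^2 + 3*h) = h^2*(h + 3)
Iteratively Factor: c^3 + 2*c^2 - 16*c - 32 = (c + 4)*(c^2 - 2*c - 8) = (c - 4)*(c + 4)*(c + 2)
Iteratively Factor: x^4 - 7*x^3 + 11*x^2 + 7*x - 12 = (x - 3)*(x^3 - 4*x^2 - x + 4) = (x - 3)*(x + 1)*(x^2 - 5*x + 4) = (x - 3)*(x - 1)*(x + 1)*(x - 4)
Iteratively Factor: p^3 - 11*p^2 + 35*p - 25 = (p - 5)*(p^2 - 6*p + 5) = (p - 5)^2*(p - 1)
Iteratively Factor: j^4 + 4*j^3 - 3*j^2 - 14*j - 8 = (j - 2)*(j^3 + 6*j^2 + 9*j + 4) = (j - 2)*(j + 1)*(j^2 + 5*j + 4) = (j - 2)*(j + 1)*(j + 4)*(j + 1)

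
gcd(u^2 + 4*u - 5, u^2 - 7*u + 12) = 1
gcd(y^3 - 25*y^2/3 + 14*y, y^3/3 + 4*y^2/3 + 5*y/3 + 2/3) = 1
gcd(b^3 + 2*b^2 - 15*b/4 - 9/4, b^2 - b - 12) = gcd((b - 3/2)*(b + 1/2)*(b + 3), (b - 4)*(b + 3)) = b + 3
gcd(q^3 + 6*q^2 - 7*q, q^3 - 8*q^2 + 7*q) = q^2 - q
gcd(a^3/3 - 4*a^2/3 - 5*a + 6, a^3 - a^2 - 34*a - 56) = 1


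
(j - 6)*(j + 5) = j^2 - j - 30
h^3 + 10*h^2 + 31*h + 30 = (h + 2)*(h + 3)*(h + 5)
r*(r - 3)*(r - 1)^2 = r^4 - 5*r^3 + 7*r^2 - 3*r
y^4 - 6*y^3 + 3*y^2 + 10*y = y*(y - 5)*(y - 2)*(y + 1)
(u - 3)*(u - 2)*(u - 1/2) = u^3 - 11*u^2/2 + 17*u/2 - 3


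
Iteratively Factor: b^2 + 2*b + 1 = (b + 1)*(b + 1)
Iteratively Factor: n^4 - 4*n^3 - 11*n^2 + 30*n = (n - 2)*(n^3 - 2*n^2 - 15*n) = n*(n - 2)*(n^2 - 2*n - 15) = n*(n - 5)*(n - 2)*(n + 3)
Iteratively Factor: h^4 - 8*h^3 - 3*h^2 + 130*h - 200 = (h - 5)*(h^3 - 3*h^2 - 18*h + 40) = (h - 5)^2*(h^2 + 2*h - 8) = (h - 5)^2*(h + 4)*(h - 2)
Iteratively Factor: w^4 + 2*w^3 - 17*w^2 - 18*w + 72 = (w + 3)*(w^3 - w^2 - 14*w + 24) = (w - 3)*(w + 3)*(w^2 + 2*w - 8) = (w - 3)*(w + 3)*(w + 4)*(w - 2)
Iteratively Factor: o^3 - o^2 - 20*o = (o)*(o^2 - o - 20) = o*(o - 5)*(o + 4)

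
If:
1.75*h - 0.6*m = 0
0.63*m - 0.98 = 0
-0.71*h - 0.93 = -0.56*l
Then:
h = 0.53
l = 2.34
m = 1.56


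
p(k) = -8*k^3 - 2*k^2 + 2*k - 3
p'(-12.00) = -3406.00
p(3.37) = -325.16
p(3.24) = -289.61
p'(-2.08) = -93.51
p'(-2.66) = -157.17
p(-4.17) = 533.98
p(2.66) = -162.40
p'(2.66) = -178.45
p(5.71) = -1546.14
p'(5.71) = -803.34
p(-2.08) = 56.18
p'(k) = -24*k^2 - 4*k + 2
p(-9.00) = 5649.00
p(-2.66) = 128.10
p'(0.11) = 1.27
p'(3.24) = -262.90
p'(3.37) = -284.05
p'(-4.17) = -398.65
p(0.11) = -2.81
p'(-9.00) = -1906.00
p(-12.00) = 13509.00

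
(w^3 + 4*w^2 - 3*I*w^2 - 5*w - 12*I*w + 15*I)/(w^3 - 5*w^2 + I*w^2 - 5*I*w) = (w^3 + w^2*(4 - 3*I) - w*(5 + 12*I) + 15*I)/(w*(w^2 + w*(-5 + I) - 5*I))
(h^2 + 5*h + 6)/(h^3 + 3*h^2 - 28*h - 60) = (h + 3)/(h^2 + h - 30)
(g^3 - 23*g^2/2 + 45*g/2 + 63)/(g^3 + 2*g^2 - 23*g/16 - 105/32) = 16*(g^2 - 13*g + 42)/(16*g^2 + 8*g - 35)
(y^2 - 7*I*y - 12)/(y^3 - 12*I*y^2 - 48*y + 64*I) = (y - 3*I)/(y^2 - 8*I*y - 16)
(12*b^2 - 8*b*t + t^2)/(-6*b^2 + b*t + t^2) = (-6*b + t)/(3*b + t)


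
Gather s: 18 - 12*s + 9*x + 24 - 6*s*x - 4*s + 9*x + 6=s*(-6*x - 16) + 18*x + 48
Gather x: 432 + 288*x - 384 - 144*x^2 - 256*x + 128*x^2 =-16*x^2 + 32*x + 48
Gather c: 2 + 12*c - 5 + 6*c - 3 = 18*c - 6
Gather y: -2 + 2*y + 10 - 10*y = 8 - 8*y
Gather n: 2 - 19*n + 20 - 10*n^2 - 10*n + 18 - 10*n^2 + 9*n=-20*n^2 - 20*n + 40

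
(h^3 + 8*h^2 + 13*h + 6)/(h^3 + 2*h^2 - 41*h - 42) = (h^2 + 7*h + 6)/(h^2 + h - 42)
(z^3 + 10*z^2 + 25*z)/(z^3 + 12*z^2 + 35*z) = (z + 5)/(z + 7)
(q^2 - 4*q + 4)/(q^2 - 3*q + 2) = (q - 2)/(q - 1)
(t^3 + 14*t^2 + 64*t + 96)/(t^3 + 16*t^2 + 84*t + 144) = (t + 4)/(t + 6)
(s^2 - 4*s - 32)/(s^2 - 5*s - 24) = (s + 4)/(s + 3)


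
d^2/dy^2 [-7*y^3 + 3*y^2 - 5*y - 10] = 6 - 42*y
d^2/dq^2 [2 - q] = 0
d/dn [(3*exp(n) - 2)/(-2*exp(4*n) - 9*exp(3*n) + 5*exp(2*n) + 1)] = ((3*exp(n) - 2)*(8*exp(2*n) + 27*exp(n) - 10)*exp(n) - 6*exp(4*n) - 27*exp(3*n) + 15*exp(2*n) + 3)*exp(n)/(2*exp(4*n) + 9*exp(3*n) - 5*exp(2*n) - 1)^2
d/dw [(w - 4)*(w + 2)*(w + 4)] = 3*w^2 + 4*w - 16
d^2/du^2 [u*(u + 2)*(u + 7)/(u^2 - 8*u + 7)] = 2*(143*u^3 - 357*u^2 - 147*u + 1225)/(u^6 - 24*u^5 + 213*u^4 - 848*u^3 + 1491*u^2 - 1176*u + 343)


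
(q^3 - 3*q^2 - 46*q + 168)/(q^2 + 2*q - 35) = (q^2 - 10*q + 24)/(q - 5)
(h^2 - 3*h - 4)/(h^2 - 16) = (h + 1)/(h + 4)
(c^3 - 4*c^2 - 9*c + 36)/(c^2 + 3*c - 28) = (c^2 - 9)/(c + 7)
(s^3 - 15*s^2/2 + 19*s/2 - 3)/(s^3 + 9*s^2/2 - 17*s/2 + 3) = (s - 6)/(s + 6)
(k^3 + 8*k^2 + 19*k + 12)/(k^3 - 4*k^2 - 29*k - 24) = (k + 4)/(k - 8)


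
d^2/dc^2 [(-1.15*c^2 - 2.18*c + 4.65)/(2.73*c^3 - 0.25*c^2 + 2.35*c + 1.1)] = (-17.14167*c^6 - 97.483932*c^5 + 469.06587*c^4 + 23.91813*c^3 + 257.39718*c^2 - 103.77195*c + 62.40435)/(20.346417*c^9 - 5.589675*c^8 + 53.05482*c^7 + 14.955695*c^6 + 41.1654*c^5 + 38.406675*c^4 + 19.010275*c^3 + 17.31675*c^2 + 8.5305*c + 1.331)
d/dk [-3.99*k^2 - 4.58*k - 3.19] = -7.98*k - 4.58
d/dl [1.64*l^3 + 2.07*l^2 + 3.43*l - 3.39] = 4.92*l^2 + 4.14*l + 3.43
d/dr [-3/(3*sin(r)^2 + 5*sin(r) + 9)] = 3*(6*sin(r) + 5)*cos(r)/(3*sin(r)^2 + 5*sin(r) + 9)^2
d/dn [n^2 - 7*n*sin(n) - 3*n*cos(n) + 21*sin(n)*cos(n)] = 3*n*sin(n) - 7*n*cos(n) + 2*n - 7*sin(n) - 3*cos(n) + 21*cos(2*n)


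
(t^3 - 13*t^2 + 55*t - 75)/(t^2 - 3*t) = t - 10 + 25/t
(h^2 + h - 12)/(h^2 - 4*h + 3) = (h + 4)/(h - 1)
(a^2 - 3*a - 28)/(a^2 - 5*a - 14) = (a + 4)/(a + 2)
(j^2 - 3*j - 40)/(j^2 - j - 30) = (j - 8)/(j - 6)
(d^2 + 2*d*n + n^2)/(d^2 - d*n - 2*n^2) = (d + n)/(d - 2*n)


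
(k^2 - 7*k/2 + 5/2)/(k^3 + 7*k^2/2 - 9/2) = (2*k - 5)/(2*k^2 + 9*k + 9)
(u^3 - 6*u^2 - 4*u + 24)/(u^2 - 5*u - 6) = (u^2 - 4)/(u + 1)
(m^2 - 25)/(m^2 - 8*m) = (m^2 - 25)/(m*(m - 8))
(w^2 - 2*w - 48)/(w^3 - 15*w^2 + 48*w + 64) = (w + 6)/(w^2 - 7*w - 8)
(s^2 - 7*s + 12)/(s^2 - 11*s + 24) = (s - 4)/(s - 8)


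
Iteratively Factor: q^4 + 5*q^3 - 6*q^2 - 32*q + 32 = (q + 4)*(q^3 + q^2 - 10*q + 8) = (q - 1)*(q + 4)*(q^2 + 2*q - 8) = (q - 1)*(q + 4)^2*(q - 2)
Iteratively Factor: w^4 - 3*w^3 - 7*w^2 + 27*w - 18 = (w - 1)*(w^3 - 2*w^2 - 9*w + 18) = (w - 2)*(w - 1)*(w^2 - 9) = (w - 3)*(w - 2)*(w - 1)*(w + 3)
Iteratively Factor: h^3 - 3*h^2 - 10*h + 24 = (h + 3)*(h^2 - 6*h + 8) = (h - 4)*(h + 3)*(h - 2)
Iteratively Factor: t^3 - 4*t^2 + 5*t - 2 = (t - 1)*(t^2 - 3*t + 2) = (t - 2)*(t - 1)*(t - 1)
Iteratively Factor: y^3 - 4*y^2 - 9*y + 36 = (y - 3)*(y^2 - y - 12) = (y - 3)*(y + 3)*(y - 4)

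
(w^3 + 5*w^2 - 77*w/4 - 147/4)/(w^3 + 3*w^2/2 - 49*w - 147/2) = (w - 7/2)/(w - 7)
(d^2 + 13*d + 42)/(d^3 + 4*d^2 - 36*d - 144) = (d + 7)/(d^2 - 2*d - 24)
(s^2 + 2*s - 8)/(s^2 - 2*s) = (s + 4)/s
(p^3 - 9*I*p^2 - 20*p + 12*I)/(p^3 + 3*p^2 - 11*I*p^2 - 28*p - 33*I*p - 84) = (p^3 - 9*I*p^2 - 20*p + 12*I)/(p^3 + p^2*(3 - 11*I) - p*(28 + 33*I) - 84)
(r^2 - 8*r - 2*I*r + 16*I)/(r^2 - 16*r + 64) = (r - 2*I)/(r - 8)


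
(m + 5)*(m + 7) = m^2 + 12*m + 35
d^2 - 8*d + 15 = (d - 5)*(d - 3)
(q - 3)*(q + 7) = q^2 + 4*q - 21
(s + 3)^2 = s^2 + 6*s + 9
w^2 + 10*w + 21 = (w + 3)*(w + 7)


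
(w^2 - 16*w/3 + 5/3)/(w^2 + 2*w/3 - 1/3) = (w - 5)/(w + 1)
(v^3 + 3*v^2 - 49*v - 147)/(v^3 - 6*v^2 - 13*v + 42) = (v + 7)/(v - 2)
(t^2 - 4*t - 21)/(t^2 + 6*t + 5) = (t^2 - 4*t - 21)/(t^2 + 6*t + 5)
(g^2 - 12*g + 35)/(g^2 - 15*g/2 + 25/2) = 2*(g - 7)/(2*g - 5)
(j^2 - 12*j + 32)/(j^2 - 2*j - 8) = (j - 8)/(j + 2)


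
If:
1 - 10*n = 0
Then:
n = 1/10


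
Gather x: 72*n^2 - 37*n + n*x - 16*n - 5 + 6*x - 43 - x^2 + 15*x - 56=72*n^2 - 53*n - x^2 + x*(n + 21) - 104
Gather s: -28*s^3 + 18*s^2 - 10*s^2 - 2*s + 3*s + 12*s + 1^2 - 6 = -28*s^3 + 8*s^2 + 13*s - 5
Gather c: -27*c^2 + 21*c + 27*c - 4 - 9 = -27*c^2 + 48*c - 13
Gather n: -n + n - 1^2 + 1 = 0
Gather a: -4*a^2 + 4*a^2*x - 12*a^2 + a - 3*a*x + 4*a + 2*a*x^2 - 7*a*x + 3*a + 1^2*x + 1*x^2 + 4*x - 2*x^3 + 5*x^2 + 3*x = a^2*(4*x - 16) + a*(2*x^2 - 10*x + 8) - 2*x^3 + 6*x^2 + 8*x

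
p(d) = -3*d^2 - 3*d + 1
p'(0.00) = -3.00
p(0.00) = 1.00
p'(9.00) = -57.00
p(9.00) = -269.00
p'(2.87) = -20.22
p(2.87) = -32.32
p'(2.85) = -20.10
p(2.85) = -31.92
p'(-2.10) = 9.60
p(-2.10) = -5.93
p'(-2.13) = 9.78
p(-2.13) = -6.22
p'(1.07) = -9.42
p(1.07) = -5.64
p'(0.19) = -4.14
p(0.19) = 0.32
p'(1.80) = -13.80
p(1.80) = -14.12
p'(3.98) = -26.88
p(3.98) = -58.46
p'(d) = -6*d - 3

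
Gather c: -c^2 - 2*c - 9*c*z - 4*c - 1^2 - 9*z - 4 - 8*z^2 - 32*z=-c^2 + c*(-9*z - 6) - 8*z^2 - 41*z - 5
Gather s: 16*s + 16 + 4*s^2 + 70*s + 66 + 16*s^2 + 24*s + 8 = 20*s^2 + 110*s + 90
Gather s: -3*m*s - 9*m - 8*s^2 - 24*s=-9*m - 8*s^2 + s*(-3*m - 24)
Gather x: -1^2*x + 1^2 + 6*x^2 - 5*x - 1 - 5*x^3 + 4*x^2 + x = -5*x^3 + 10*x^2 - 5*x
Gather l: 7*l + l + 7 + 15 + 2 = 8*l + 24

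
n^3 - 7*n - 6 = (n - 3)*(n + 1)*(n + 2)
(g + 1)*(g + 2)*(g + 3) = g^3 + 6*g^2 + 11*g + 6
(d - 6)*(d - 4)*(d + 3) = d^3 - 7*d^2 - 6*d + 72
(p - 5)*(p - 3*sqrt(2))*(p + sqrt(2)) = p^3 - 5*p^2 - 2*sqrt(2)*p^2 - 6*p + 10*sqrt(2)*p + 30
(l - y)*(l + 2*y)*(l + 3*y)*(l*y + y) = l^4*y + 4*l^3*y^2 + l^3*y + l^2*y^3 + 4*l^2*y^2 - 6*l*y^4 + l*y^3 - 6*y^4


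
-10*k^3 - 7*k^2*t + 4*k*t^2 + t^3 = (-2*k + t)*(k + t)*(5*k + t)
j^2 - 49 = (j - 7)*(j + 7)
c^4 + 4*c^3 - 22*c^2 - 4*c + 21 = (c - 3)*(c - 1)*(c + 1)*(c + 7)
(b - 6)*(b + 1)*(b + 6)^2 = b^4 + 7*b^3 - 30*b^2 - 252*b - 216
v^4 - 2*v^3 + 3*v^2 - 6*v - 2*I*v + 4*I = (v - 2)*(v - I)^2*(v + 2*I)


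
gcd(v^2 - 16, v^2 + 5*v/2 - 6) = v + 4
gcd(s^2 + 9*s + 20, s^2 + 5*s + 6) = 1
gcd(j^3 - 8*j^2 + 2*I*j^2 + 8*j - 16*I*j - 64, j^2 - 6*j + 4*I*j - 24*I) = j + 4*I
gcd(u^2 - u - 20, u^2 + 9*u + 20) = u + 4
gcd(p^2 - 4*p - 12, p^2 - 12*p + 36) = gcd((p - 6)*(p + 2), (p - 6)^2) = p - 6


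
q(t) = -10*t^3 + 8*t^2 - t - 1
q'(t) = -30*t^2 + 16*t - 1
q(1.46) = -16.53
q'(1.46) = -41.59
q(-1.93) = 102.62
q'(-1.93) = -143.63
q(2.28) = -80.22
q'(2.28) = -120.47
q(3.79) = -434.28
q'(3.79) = -371.28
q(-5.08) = 1521.50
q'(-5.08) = -856.47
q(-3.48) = 520.81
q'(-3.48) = -419.99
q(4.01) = -521.18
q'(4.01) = -419.24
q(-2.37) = 179.43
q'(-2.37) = -207.43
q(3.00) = -202.00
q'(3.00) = -223.00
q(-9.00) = 7946.00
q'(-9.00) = -2575.00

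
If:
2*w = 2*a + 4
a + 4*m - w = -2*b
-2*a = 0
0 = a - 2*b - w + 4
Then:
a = 0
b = 1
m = 0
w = 2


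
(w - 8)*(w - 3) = w^2 - 11*w + 24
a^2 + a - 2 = (a - 1)*(a + 2)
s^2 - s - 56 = (s - 8)*(s + 7)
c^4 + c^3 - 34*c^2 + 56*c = c*(c - 4)*(c - 2)*(c + 7)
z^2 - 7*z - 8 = (z - 8)*(z + 1)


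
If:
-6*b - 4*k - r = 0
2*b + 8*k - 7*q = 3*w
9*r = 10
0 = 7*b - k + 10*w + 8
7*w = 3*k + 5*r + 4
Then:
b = -871/87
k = 3847/261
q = 19535/1827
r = 10/9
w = 2005/261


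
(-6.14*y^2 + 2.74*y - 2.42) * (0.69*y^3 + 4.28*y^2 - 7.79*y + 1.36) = -4.2366*y^5 - 24.3886*y^4 + 57.888*y^3 - 40.0526*y^2 + 22.5782*y - 3.2912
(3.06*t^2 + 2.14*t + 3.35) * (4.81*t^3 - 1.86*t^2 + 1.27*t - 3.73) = 14.7186*t^5 + 4.6018*t^4 + 16.0193*t^3 - 14.927*t^2 - 3.7277*t - 12.4955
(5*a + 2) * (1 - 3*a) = -15*a^2 - a + 2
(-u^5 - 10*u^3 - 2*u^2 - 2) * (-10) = 10*u^5 + 100*u^3 + 20*u^2 + 20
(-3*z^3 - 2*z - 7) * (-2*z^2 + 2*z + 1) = 6*z^5 - 6*z^4 + z^3 + 10*z^2 - 16*z - 7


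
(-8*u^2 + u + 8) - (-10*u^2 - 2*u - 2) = 2*u^2 + 3*u + 10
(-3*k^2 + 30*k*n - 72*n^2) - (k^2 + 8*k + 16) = -4*k^2 + 30*k*n - 8*k - 72*n^2 - 16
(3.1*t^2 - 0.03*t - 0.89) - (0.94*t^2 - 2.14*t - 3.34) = 2.16*t^2 + 2.11*t + 2.45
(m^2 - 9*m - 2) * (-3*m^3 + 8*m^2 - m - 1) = -3*m^5 + 35*m^4 - 67*m^3 - 8*m^2 + 11*m + 2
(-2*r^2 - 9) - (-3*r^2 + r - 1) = r^2 - r - 8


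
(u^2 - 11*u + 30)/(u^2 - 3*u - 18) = (u - 5)/(u + 3)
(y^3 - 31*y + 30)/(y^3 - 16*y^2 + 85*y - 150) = (y^2 + 5*y - 6)/(y^2 - 11*y + 30)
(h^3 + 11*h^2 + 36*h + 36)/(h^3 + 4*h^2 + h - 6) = (h + 6)/(h - 1)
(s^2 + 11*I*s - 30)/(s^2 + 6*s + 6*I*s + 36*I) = (s + 5*I)/(s + 6)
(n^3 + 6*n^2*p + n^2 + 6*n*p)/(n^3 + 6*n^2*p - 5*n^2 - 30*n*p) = (n + 1)/(n - 5)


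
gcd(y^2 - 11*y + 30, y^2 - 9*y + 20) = y - 5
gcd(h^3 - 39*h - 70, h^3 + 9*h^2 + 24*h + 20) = h^2 + 7*h + 10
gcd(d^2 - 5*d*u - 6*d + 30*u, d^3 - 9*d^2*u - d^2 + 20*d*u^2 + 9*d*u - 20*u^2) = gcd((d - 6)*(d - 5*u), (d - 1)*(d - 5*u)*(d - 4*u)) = -d + 5*u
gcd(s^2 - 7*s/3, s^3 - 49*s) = s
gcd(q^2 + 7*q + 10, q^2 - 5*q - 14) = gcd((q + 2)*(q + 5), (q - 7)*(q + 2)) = q + 2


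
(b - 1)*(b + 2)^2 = b^3 + 3*b^2 - 4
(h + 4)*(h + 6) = h^2 + 10*h + 24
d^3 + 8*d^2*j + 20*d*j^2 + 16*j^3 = (d + 2*j)^2*(d + 4*j)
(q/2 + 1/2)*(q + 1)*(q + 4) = q^3/2 + 3*q^2 + 9*q/2 + 2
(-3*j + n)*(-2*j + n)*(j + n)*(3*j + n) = 18*j^4 + 9*j^3*n - 11*j^2*n^2 - j*n^3 + n^4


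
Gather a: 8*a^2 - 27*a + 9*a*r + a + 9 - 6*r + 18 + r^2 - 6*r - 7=8*a^2 + a*(9*r - 26) + r^2 - 12*r + 20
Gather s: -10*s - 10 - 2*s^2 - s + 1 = -2*s^2 - 11*s - 9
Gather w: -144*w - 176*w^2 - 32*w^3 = -32*w^3 - 176*w^2 - 144*w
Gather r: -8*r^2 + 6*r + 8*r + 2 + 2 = -8*r^2 + 14*r + 4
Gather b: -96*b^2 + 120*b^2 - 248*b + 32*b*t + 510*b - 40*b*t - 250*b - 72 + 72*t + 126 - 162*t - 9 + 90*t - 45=24*b^2 + b*(12 - 8*t)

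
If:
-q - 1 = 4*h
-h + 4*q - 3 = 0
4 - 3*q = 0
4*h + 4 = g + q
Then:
No Solution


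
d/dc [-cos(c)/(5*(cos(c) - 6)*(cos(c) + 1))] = (sin(c)^2 - 7)*sin(c)/(5*(cos(c) - 6)^2*(cos(c) + 1)^2)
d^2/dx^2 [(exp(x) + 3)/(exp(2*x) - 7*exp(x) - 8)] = (exp(4*x) + 19*exp(3*x) - 15*exp(2*x) + 187*exp(x) - 104)*exp(x)/(exp(6*x) - 21*exp(5*x) + 123*exp(4*x) - 7*exp(3*x) - 984*exp(2*x) - 1344*exp(x) - 512)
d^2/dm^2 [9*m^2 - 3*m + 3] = 18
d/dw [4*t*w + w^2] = 4*t + 2*w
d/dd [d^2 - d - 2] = 2*d - 1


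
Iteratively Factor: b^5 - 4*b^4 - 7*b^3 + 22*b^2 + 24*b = (b + 2)*(b^4 - 6*b^3 + 5*b^2 + 12*b) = b*(b + 2)*(b^3 - 6*b^2 + 5*b + 12) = b*(b - 3)*(b + 2)*(b^2 - 3*b - 4) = b*(b - 3)*(b + 1)*(b + 2)*(b - 4)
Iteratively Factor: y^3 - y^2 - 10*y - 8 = (y + 1)*(y^2 - 2*y - 8) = (y + 1)*(y + 2)*(y - 4)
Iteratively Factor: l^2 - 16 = (l - 4)*(l + 4)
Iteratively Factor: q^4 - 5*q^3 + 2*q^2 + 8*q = (q - 2)*(q^3 - 3*q^2 - 4*q) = (q - 2)*(q + 1)*(q^2 - 4*q) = q*(q - 2)*(q + 1)*(q - 4)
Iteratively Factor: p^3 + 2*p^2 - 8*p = (p - 2)*(p^2 + 4*p) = p*(p - 2)*(p + 4)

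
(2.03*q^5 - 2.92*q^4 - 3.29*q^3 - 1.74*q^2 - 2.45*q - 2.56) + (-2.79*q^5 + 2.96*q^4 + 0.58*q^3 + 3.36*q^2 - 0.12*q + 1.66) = -0.76*q^5 + 0.04*q^4 - 2.71*q^3 + 1.62*q^2 - 2.57*q - 0.9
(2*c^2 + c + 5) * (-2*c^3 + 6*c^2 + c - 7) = -4*c^5 + 10*c^4 - 2*c^3 + 17*c^2 - 2*c - 35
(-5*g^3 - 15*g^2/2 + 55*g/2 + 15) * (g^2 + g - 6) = -5*g^5 - 25*g^4/2 + 50*g^3 + 175*g^2/2 - 150*g - 90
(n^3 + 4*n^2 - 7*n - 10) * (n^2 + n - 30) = n^5 + 5*n^4 - 33*n^3 - 137*n^2 + 200*n + 300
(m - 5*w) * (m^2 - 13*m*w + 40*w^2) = m^3 - 18*m^2*w + 105*m*w^2 - 200*w^3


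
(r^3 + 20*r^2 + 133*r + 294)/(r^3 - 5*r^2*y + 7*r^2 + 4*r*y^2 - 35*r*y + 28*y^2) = (r^2 + 13*r + 42)/(r^2 - 5*r*y + 4*y^2)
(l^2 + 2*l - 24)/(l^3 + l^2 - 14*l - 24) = (l + 6)/(l^2 + 5*l + 6)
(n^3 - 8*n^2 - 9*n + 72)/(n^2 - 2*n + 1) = (n^3 - 8*n^2 - 9*n + 72)/(n^2 - 2*n + 1)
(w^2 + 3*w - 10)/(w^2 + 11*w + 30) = (w - 2)/(w + 6)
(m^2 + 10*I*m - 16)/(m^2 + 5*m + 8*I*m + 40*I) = (m + 2*I)/(m + 5)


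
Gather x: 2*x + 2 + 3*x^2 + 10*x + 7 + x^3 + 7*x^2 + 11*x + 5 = x^3 + 10*x^2 + 23*x + 14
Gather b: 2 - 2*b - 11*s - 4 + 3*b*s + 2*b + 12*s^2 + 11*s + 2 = 3*b*s + 12*s^2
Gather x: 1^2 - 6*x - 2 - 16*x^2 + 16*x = -16*x^2 + 10*x - 1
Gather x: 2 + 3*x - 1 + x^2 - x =x^2 + 2*x + 1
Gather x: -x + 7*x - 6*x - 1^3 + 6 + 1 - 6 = 0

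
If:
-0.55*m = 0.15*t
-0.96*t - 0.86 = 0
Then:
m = 0.24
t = -0.90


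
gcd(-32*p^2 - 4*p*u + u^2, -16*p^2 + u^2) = 4*p + u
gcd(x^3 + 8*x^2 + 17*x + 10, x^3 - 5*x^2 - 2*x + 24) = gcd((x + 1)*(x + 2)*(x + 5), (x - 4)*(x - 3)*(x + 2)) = x + 2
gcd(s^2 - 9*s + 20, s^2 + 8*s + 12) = 1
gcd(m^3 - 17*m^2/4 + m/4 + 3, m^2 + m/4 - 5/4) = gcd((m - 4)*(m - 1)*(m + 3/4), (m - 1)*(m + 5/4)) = m - 1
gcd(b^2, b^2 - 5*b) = b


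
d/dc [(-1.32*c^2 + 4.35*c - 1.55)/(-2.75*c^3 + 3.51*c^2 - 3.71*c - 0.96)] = (-3.63*c^4 + 23.925*c^3 - 23.1588*c^2 + 13.4154*c - 9.9265)/(7.5625*c^6 - 19.305*c^5 + 32.7251*c^4 - 20.7642*c^3 + 7.0249*c^2 + 7.1232*c + 0.9216)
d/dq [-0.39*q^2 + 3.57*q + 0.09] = 3.57 - 0.78*q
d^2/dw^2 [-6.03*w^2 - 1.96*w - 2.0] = -12.0600000000000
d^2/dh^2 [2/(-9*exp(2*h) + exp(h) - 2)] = 2*(-2*(18*exp(h) - 1)^2*exp(h) + (36*exp(h) - 1)*(9*exp(2*h) - exp(h) + 2))*exp(h)/(9*exp(2*h) - exp(h) + 2)^3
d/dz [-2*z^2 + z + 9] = 1 - 4*z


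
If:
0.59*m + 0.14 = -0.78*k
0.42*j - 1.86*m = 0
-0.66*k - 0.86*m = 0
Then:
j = 1.45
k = -0.43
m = 0.33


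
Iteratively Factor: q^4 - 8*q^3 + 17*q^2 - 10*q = (q - 1)*(q^3 - 7*q^2 + 10*q) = (q - 5)*(q - 1)*(q^2 - 2*q) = (q - 5)*(q - 2)*(q - 1)*(q)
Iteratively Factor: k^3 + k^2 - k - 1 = (k + 1)*(k^2 - 1) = (k - 1)*(k + 1)*(k + 1)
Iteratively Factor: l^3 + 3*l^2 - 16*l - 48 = (l + 3)*(l^2 - 16) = (l + 3)*(l + 4)*(l - 4)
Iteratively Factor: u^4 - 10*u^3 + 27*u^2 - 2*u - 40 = (u - 4)*(u^3 - 6*u^2 + 3*u + 10) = (u - 5)*(u - 4)*(u^2 - u - 2) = (u - 5)*(u - 4)*(u - 2)*(u + 1)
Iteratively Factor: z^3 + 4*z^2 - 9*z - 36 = (z - 3)*(z^2 + 7*z + 12) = (z - 3)*(z + 3)*(z + 4)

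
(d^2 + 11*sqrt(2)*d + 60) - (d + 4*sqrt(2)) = d^2 - d + 11*sqrt(2)*d - 4*sqrt(2) + 60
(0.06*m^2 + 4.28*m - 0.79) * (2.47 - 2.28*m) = -0.1368*m^3 - 9.6102*m^2 + 12.3728*m - 1.9513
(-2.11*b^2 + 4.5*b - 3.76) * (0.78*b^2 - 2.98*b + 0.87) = -1.6458*b^4 + 9.7978*b^3 - 18.1785*b^2 + 15.1198*b - 3.2712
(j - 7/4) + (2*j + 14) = 3*j + 49/4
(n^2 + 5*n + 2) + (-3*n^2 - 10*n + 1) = -2*n^2 - 5*n + 3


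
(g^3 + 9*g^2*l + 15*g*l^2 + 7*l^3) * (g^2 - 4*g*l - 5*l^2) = g^5 + 5*g^4*l - 26*g^3*l^2 - 98*g^2*l^3 - 103*g*l^4 - 35*l^5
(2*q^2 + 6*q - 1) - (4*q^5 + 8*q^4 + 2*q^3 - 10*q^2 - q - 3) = -4*q^5 - 8*q^4 - 2*q^3 + 12*q^2 + 7*q + 2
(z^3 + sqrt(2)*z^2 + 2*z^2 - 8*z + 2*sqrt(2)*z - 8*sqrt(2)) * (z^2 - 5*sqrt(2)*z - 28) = z^5 - 4*sqrt(2)*z^4 + 2*z^4 - 46*z^3 - 8*sqrt(2)*z^3 - 76*z^2 + 4*sqrt(2)*z^2 - 56*sqrt(2)*z + 304*z + 224*sqrt(2)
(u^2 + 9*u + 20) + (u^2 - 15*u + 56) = 2*u^2 - 6*u + 76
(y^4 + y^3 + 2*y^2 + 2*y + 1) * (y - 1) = y^5 + y^3 - y - 1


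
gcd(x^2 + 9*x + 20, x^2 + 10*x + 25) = x + 5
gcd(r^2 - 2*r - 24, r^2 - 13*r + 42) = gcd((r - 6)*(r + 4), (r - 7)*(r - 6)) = r - 6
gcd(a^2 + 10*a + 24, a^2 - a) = 1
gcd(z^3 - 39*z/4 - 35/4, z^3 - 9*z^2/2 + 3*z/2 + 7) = z^2 - 5*z/2 - 7/2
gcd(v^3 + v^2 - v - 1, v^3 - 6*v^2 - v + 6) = v^2 - 1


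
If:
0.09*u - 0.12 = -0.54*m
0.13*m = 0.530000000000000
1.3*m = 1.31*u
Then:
No Solution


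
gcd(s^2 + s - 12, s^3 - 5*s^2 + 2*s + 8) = 1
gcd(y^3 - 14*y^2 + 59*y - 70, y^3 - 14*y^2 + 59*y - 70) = y^3 - 14*y^2 + 59*y - 70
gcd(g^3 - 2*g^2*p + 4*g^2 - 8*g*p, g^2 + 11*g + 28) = g + 4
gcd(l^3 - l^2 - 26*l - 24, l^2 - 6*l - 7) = l + 1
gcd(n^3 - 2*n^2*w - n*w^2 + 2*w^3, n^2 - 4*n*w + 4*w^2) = -n + 2*w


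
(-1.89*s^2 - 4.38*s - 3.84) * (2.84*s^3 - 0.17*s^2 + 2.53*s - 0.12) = -5.3676*s^5 - 12.1179*s^4 - 14.9427*s^3 - 10.2018*s^2 - 9.1896*s + 0.4608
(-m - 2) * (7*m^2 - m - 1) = -7*m^3 - 13*m^2 + 3*m + 2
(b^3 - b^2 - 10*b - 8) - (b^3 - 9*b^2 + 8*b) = 8*b^2 - 18*b - 8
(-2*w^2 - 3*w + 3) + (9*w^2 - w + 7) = 7*w^2 - 4*w + 10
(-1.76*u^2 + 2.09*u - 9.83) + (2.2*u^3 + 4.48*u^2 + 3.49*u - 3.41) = 2.2*u^3 + 2.72*u^2 + 5.58*u - 13.24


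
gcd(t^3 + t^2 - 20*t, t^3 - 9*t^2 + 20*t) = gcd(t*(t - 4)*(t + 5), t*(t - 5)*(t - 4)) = t^2 - 4*t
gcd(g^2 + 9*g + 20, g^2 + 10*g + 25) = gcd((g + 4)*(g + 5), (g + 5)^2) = g + 5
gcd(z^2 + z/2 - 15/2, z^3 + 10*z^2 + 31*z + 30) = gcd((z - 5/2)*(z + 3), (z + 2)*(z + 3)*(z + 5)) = z + 3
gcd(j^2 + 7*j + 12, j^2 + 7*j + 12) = j^2 + 7*j + 12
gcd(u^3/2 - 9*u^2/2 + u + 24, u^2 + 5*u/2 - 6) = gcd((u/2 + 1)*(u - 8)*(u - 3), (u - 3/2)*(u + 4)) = 1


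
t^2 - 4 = (t - 2)*(t + 2)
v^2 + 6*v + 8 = (v + 2)*(v + 4)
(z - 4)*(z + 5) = z^2 + z - 20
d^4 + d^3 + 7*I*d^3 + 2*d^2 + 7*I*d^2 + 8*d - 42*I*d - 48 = (d - 2)*(d + 3)*(d - I)*(d + 8*I)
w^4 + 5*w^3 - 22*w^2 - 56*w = w*(w - 4)*(w + 2)*(w + 7)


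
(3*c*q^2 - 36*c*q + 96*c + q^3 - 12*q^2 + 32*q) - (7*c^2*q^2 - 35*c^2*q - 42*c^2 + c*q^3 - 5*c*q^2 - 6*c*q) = -7*c^2*q^2 + 35*c^2*q + 42*c^2 - c*q^3 + 8*c*q^2 - 30*c*q + 96*c + q^3 - 12*q^2 + 32*q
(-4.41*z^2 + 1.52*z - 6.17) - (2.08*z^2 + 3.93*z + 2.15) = -6.49*z^2 - 2.41*z - 8.32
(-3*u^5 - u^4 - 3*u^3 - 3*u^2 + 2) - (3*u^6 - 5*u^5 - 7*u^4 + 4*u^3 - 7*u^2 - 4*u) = -3*u^6 + 2*u^5 + 6*u^4 - 7*u^3 + 4*u^2 + 4*u + 2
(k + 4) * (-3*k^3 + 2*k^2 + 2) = -3*k^4 - 10*k^3 + 8*k^2 + 2*k + 8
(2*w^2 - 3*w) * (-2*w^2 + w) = -4*w^4 + 8*w^3 - 3*w^2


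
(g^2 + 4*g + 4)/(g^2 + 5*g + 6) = (g + 2)/(g + 3)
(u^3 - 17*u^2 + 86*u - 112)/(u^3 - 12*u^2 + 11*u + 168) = (u - 2)/(u + 3)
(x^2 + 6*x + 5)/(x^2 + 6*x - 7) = (x^2 + 6*x + 5)/(x^2 + 6*x - 7)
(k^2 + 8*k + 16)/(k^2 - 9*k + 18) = (k^2 + 8*k + 16)/(k^2 - 9*k + 18)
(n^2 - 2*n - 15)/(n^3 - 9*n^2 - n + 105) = 1/(n - 7)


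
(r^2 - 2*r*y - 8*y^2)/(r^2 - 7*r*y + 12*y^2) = (-r - 2*y)/(-r + 3*y)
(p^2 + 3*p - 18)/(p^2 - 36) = (p - 3)/(p - 6)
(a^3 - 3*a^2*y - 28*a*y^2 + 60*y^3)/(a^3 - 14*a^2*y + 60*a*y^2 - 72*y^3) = (-a - 5*y)/(-a + 6*y)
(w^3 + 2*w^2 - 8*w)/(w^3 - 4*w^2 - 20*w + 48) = w/(w - 6)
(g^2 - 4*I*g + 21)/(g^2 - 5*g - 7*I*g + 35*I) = (g + 3*I)/(g - 5)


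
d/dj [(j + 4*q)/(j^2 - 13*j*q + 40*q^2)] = (j^2 - 13*j*q + 40*q^2 - (j + 4*q)*(2*j - 13*q))/(j^2 - 13*j*q + 40*q^2)^2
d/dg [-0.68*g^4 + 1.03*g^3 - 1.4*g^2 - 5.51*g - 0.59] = -2.72*g^3 + 3.09*g^2 - 2.8*g - 5.51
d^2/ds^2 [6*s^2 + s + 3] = 12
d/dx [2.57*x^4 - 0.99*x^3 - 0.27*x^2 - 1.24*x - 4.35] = 10.28*x^3 - 2.97*x^2 - 0.54*x - 1.24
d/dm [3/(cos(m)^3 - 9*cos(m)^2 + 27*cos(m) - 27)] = 9*sin(m)/(cos(m) - 3)^4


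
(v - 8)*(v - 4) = v^2 - 12*v + 32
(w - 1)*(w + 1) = w^2 - 1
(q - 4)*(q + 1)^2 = q^3 - 2*q^2 - 7*q - 4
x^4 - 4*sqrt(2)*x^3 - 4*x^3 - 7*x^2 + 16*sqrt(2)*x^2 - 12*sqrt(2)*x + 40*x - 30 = (x - 3)*(x - 1)*(x - 5*sqrt(2))*(x + sqrt(2))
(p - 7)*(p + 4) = p^2 - 3*p - 28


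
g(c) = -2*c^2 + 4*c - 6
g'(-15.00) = 64.00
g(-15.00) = -516.00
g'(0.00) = 4.00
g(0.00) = -6.00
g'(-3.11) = 16.44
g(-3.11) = -37.78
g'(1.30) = -1.20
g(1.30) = -4.18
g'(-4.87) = 23.48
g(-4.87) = -72.91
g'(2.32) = -5.28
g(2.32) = -7.48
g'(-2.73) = 14.92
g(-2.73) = -31.83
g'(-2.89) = 15.56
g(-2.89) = -34.26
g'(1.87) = -3.48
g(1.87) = -5.51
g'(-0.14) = 4.56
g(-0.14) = -6.60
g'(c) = 4 - 4*c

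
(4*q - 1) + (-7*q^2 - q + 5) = -7*q^2 + 3*q + 4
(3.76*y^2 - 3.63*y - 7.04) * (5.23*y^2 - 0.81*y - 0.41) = 19.6648*y^4 - 22.0305*y^3 - 35.4205*y^2 + 7.1907*y + 2.8864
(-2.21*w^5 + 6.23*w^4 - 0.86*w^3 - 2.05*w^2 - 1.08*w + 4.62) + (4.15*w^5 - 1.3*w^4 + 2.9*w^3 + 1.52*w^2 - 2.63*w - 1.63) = 1.94*w^5 + 4.93*w^4 + 2.04*w^3 - 0.53*w^2 - 3.71*w + 2.99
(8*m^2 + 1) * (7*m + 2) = 56*m^3 + 16*m^2 + 7*m + 2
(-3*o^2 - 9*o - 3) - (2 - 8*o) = -3*o^2 - o - 5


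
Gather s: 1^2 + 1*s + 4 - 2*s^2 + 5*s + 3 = -2*s^2 + 6*s + 8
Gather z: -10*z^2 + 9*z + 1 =-10*z^2 + 9*z + 1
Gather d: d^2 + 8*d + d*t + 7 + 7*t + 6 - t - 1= d^2 + d*(t + 8) + 6*t + 12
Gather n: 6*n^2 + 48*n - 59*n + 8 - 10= 6*n^2 - 11*n - 2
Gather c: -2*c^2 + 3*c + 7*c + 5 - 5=-2*c^2 + 10*c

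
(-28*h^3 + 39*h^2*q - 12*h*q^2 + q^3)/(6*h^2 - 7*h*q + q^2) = (28*h^2 - 11*h*q + q^2)/(-6*h + q)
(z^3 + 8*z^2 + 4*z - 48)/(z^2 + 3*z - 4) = (z^2 + 4*z - 12)/(z - 1)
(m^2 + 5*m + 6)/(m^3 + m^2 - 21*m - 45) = (m + 2)/(m^2 - 2*m - 15)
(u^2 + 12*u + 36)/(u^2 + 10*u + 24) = (u + 6)/(u + 4)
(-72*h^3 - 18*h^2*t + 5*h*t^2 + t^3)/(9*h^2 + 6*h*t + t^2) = (-24*h^2 + 2*h*t + t^2)/(3*h + t)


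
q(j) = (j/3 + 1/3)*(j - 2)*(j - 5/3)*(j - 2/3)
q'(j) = (j/3 + 1/3)*(j - 2)*(j - 5/3) + (j/3 + 1/3)*(j - 2)*(j - 2/3) + (j/3 + 1/3)*(j - 5/3)*(j - 2/3) + (j - 2)*(j - 5/3)*(j - 2/3)/3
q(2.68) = 1.70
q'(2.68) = 5.49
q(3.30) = 8.01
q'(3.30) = 15.98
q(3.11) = 5.36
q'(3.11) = 12.05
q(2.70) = 1.81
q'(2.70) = 5.73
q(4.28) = 37.89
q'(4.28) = 48.78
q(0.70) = 0.02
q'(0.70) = 0.68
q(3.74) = 17.52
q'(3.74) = 27.91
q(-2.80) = 44.60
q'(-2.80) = -56.91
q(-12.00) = 8886.37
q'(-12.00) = -2794.37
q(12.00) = 5074.81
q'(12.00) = 1836.74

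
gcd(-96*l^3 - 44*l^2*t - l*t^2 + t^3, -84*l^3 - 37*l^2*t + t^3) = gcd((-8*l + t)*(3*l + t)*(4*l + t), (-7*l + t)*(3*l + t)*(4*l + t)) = 12*l^2 + 7*l*t + t^2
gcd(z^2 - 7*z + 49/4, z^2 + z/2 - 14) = z - 7/2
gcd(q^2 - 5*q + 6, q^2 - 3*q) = q - 3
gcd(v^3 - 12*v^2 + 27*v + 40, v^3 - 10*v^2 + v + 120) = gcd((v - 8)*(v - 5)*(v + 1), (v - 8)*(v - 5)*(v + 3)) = v^2 - 13*v + 40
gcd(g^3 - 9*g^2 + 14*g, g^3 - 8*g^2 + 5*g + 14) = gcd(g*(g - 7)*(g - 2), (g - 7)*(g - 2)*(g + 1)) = g^2 - 9*g + 14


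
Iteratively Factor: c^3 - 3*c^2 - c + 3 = (c + 1)*(c^2 - 4*c + 3) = (c - 1)*(c + 1)*(c - 3)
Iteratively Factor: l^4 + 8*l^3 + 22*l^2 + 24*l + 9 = (l + 3)*(l^3 + 5*l^2 + 7*l + 3) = (l + 1)*(l + 3)*(l^2 + 4*l + 3) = (l + 1)*(l + 3)^2*(l + 1)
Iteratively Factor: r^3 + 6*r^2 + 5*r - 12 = (r + 3)*(r^2 + 3*r - 4) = (r - 1)*(r + 3)*(r + 4)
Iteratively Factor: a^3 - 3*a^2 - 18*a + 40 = (a - 2)*(a^2 - a - 20) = (a - 5)*(a - 2)*(a + 4)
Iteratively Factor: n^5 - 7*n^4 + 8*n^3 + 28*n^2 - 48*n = (n - 4)*(n^4 - 3*n^3 - 4*n^2 + 12*n) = n*(n - 4)*(n^3 - 3*n^2 - 4*n + 12) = n*(n - 4)*(n + 2)*(n^2 - 5*n + 6) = n*(n - 4)*(n - 3)*(n + 2)*(n - 2)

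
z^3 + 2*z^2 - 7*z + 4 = (z - 1)^2*(z + 4)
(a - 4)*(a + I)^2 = a^3 - 4*a^2 + 2*I*a^2 - a - 8*I*a + 4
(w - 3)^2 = w^2 - 6*w + 9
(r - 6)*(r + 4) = r^2 - 2*r - 24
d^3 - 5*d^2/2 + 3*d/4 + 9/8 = (d - 3/2)^2*(d + 1/2)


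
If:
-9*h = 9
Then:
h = -1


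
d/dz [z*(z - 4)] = 2*z - 4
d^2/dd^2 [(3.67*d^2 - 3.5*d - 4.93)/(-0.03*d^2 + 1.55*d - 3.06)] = (-0.33501*d^3 + 2.048058*d^2 - 3.30327000000002*d - 12.744322)/(2.7e-5*d^6 - 0.004185*d^5 + 0.224487*d^4 - 4.577615*d^3 + 22.897674*d^2 - 43.54074*d + 28.652616)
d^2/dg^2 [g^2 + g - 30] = 2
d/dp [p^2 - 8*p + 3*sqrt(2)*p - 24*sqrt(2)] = 2*p - 8 + 3*sqrt(2)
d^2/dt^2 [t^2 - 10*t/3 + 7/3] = 2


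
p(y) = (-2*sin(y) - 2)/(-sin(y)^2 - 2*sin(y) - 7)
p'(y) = (2*sin(y)*cos(y) + 2*cos(y))*(-2*sin(y) - 2)/(-sin(y)^2 - 2*sin(y) - 7)^2 - 2*cos(y)/(-sin(y)^2 - 2*sin(y) - 7)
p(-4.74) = 0.40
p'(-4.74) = 0.00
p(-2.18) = 0.06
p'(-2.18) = -0.19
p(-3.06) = 0.27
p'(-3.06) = -0.22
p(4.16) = 0.05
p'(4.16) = -0.17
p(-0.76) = 0.10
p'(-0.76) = 0.23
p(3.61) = 0.17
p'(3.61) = -0.26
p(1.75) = 0.40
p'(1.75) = -0.01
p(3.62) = 0.17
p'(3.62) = -0.26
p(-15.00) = 0.11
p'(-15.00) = -0.24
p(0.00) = 0.29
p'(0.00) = 0.20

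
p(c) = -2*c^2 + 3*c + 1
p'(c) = 3 - 4*c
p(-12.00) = -323.00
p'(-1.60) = 9.40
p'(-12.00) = 51.00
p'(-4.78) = 22.12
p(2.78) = -6.12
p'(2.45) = -6.80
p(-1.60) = -8.92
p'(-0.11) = 3.44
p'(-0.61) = 5.44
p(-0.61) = -1.57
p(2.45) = -3.66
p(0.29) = 1.70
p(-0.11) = 0.65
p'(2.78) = -8.12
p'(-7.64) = 33.56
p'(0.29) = 1.84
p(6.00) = -53.00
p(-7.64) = -138.66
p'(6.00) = -21.00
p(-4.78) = -59.04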